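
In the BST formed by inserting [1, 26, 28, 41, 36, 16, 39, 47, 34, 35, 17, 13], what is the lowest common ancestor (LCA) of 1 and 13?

Tree insertion order: [1, 26, 28, 41, 36, 16, 39, 47, 34, 35, 17, 13]
Tree (level-order array): [1, None, 26, 16, 28, 13, 17, None, 41, None, None, None, None, 36, 47, 34, 39, None, None, None, 35]
In a BST, the LCA of p=1, q=13 is the first node v on the
root-to-leaf path with p <= v <= q (go left if both < v, right if both > v).
Walk from root:
  at 1: 1 <= 1 <= 13, this is the LCA
LCA = 1


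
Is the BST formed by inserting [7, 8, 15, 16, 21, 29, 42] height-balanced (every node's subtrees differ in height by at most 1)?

Tree (level-order array): [7, None, 8, None, 15, None, 16, None, 21, None, 29, None, 42]
Definition: a tree is height-balanced if, at every node, |h(left) - h(right)| <= 1 (empty subtree has height -1).
Bottom-up per-node check:
  node 42: h_left=-1, h_right=-1, diff=0 [OK], height=0
  node 29: h_left=-1, h_right=0, diff=1 [OK], height=1
  node 21: h_left=-1, h_right=1, diff=2 [FAIL (|-1-1|=2 > 1)], height=2
  node 16: h_left=-1, h_right=2, diff=3 [FAIL (|-1-2|=3 > 1)], height=3
  node 15: h_left=-1, h_right=3, diff=4 [FAIL (|-1-3|=4 > 1)], height=4
  node 8: h_left=-1, h_right=4, diff=5 [FAIL (|-1-4|=5 > 1)], height=5
  node 7: h_left=-1, h_right=5, diff=6 [FAIL (|-1-5|=6 > 1)], height=6
Node 21 violates the condition: |-1 - 1| = 2 > 1.
Result: Not balanced


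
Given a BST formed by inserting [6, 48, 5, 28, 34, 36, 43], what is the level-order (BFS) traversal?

Tree insertion order: [6, 48, 5, 28, 34, 36, 43]
Tree (level-order array): [6, 5, 48, None, None, 28, None, None, 34, None, 36, None, 43]
BFS from the root, enqueuing left then right child of each popped node:
  queue [6] -> pop 6, enqueue [5, 48], visited so far: [6]
  queue [5, 48] -> pop 5, enqueue [none], visited so far: [6, 5]
  queue [48] -> pop 48, enqueue [28], visited so far: [6, 5, 48]
  queue [28] -> pop 28, enqueue [34], visited so far: [6, 5, 48, 28]
  queue [34] -> pop 34, enqueue [36], visited so far: [6, 5, 48, 28, 34]
  queue [36] -> pop 36, enqueue [43], visited so far: [6, 5, 48, 28, 34, 36]
  queue [43] -> pop 43, enqueue [none], visited so far: [6, 5, 48, 28, 34, 36, 43]
Result: [6, 5, 48, 28, 34, 36, 43]


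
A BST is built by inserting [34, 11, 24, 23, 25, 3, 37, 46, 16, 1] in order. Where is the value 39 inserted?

Starting tree (level order): [34, 11, 37, 3, 24, None, 46, 1, None, 23, 25, None, None, None, None, 16]
Insertion path: 34 -> 37 -> 46
Result: insert 39 as left child of 46
Final tree (level order): [34, 11, 37, 3, 24, None, 46, 1, None, 23, 25, 39, None, None, None, 16]


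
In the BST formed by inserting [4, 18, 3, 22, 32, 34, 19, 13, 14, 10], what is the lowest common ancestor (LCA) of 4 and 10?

Tree insertion order: [4, 18, 3, 22, 32, 34, 19, 13, 14, 10]
Tree (level-order array): [4, 3, 18, None, None, 13, 22, 10, 14, 19, 32, None, None, None, None, None, None, None, 34]
In a BST, the LCA of p=4, q=10 is the first node v on the
root-to-leaf path with p <= v <= q (go left if both < v, right if both > v).
Walk from root:
  at 4: 4 <= 4 <= 10, this is the LCA
LCA = 4


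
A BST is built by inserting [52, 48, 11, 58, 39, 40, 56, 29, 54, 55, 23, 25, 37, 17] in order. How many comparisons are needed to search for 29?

Search path for 29: 52 -> 48 -> 11 -> 39 -> 29
Found: True
Comparisons: 5


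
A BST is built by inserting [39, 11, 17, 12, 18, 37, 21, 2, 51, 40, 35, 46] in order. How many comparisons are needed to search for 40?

Search path for 40: 39 -> 51 -> 40
Found: True
Comparisons: 3


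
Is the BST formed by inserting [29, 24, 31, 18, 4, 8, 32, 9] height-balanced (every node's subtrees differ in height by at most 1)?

Tree (level-order array): [29, 24, 31, 18, None, None, 32, 4, None, None, None, None, 8, None, 9]
Definition: a tree is height-balanced if, at every node, |h(left) - h(right)| <= 1 (empty subtree has height -1).
Bottom-up per-node check:
  node 9: h_left=-1, h_right=-1, diff=0 [OK], height=0
  node 8: h_left=-1, h_right=0, diff=1 [OK], height=1
  node 4: h_left=-1, h_right=1, diff=2 [FAIL (|-1-1|=2 > 1)], height=2
  node 18: h_left=2, h_right=-1, diff=3 [FAIL (|2--1|=3 > 1)], height=3
  node 24: h_left=3, h_right=-1, diff=4 [FAIL (|3--1|=4 > 1)], height=4
  node 32: h_left=-1, h_right=-1, diff=0 [OK], height=0
  node 31: h_left=-1, h_right=0, diff=1 [OK], height=1
  node 29: h_left=4, h_right=1, diff=3 [FAIL (|4-1|=3 > 1)], height=5
Node 4 violates the condition: |-1 - 1| = 2 > 1.
Result: Not balanced


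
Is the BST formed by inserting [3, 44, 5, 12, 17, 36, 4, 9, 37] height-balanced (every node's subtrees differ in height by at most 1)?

Tree (level-order array): [3, None, 44, 5, None, 4, 12, None, None, 9, 17, None, None, None, 36, None, 37]
Definition: a tree is height-balanced if, at every node, |h(left) - h(right)| <= 1 (empty subtree has height -1).
Bottom-up per-node check:
  node 4: h_left=-1, h_right=-1, diff=0 [OK], height=0
  node 9: h_left=-1, h_right=-1, diff=0 [OK], height=0
  node 37: h_left=-1, h_right=-1, diff=0 [OK], height=0
  node 36: h_left=-1, h_right=0, diff=1 [OK], height=1
  node 17: h_left=-1, h_right=1, diff=2 [FAIL (|-1-1|=2 > 1)], height=2
  node 12: h_left=0, h_right=2, diff=2 [FAIL (|0-2|=2 > 1)], height=3
  node 5: h_left=0, h_right=3, diff=3 [FAIL (|0-3|=3 > 1)], height=4
  node 44: h_left=4, h_right=-1, diff=5 [FAIL (|4--1|=5 > 1)], height=5
  node 3: h_left=-1, h_right=5, diff=6 [FAIL (|-1-5|=6 > 1)], height=6
Node 17 violates the condition: |-1 - 1| = 2 > 1.
Result: Not balanced


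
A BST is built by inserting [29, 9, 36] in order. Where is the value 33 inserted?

Starting tree (level order): [29, 9, 36]
Insertion path: 29 -> 36
Result: insert 33 as left child of 36
Final tree (level order): [29, 9, 36, None, None, 33]


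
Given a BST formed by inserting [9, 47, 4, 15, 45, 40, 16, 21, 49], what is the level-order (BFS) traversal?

Tree insertion order: [9, 47, 4, 15, 45, 40, 16, 21, 49]
Tree (level-order array): [9, 4, 47, None, None, 15, 49, None, 45, None, None, 40, None, 16, None, None, 21]
BFS from the root, enqueuing left then right child of each popped node:
  queue [9] -> pop 9, enqueue [4, 47], visited so far: [9]
  queue [4, 47] -> pop 4, enqueue [none], visited so far: [9, 4]
  queue [47] -> pop 47, enqueue [15, 49], visited so far: [9, 4, 47]
  queue [15, 49] -> pop 15, enqueue [45], visited so far: [9, 4, 47, 15]
  queue [49, 45] -> pop 49, enqueue [none], visited so far: [9, 4, 47, 15, 49]
  queue [45] -> pop 45, enqueue [40], visited so far: [9, 4, 47, 15, 49, 45]
  queue [40] -> pop 40, enqueue [16], visited so far: [9, 4, 47, 15, 49, 45, 40]
  queue [16] -> pop 16, enqueue [21], visited so far: [9, 4, 47, 15, 49, 45, 40, 16]
  queue [21] -> pop 21, enqueue [none], visited so far: [9, 4, 47, 15, 49, 45, 40, 16, 21]
Result: [9, 4, 47, 15, 49, 45, 40, 16, 21]


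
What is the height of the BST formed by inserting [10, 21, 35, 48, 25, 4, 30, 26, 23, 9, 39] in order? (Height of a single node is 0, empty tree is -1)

Insertion order: [10, 21, 35, 48, 25, 4, 30, 26, 23, 9, 39]
Tree (level-order array): [10, 4, 21, None, 9, None, 35, None, None, 25, 48, 23, 30, 39, None, None, None, 26]
Compute height bottom-up (empty subtree = -1):
  height(9) = 1 + max(-1, -1) = 0
  height(4) = 1 + max(-1, 0) = 1
  height(23) = 1 + max(-1, -1) = 0
  height(26) = 1 + max(-1, -1) = 0
  height(30) = 1 + max(0, -1) = 1
  height(25) = 1 + max(0, 1) = 2
  height(39) = 1 + max(-1, -1) = 0
  height(48) = 1 + max(0, -1) = 1
  height(35) = 1 + max(2, 1) = 3
  height(21) = 1 + max(-1, 3) = 4
  height(10) = 1 + max(1, 4) = 5
Height = 5


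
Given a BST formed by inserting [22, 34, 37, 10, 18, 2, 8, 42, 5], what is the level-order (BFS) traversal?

Tree insertion order: [22, 34, 37, 10, 18, 2, 8, 42, 5]
Tree (level-order array): [22, 10, 34, 2, 18, None, 37, None, 8, None, None, None, 42, 5]
BFS from the root, enqueuing left then right child of each popped node:
  queue [22] -> pop 22, enqueue [10, 34], visited so far: [22]
  queue [10, 34] -> pop 10, enqueue [2, 18], visited so far: [22, 10]
  queue [34, 2, 18] -> pop 34, enqueue [37], visited so far: [22, 10, 34]
  queue [2, 18, 37] -> pop 2, enqueue [8], visited so far: [22, 10, 34, 2]
  queue [18, 37, 8] -> pop 18, enqueue [none], visited so far: [22, 10, 34, 2, 18]
  queue [37, 8] -> pop 37, enqueue [42], visited so far: [22, 10, 34, 2, 18, 37]
  queue [8, 42] -> pop 8, enqueue [5], visited so far: [22, 10, 34, 2, 18, 37, 8]
  queue [42, 5] -> pop 42, enqueue [none], visited so far: [22, 10, 34, 2, 18, 37, 8, 42]
  queue [5] -> pop 5, enqueue [none], visited so far: [22, 10, 34, 2, 18, 37, 8, 42, 5]
Result: [22, 10, 34, 2, 18, 37, 8, 42, 5]


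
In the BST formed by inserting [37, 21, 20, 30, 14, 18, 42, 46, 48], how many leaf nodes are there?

Tree built from: [37, 21, 20, 30, 14, 18, 42, 46, 48]
Tree (level-order array): [37, 21, 42, 20, 30, None, 46, 14, None, None, None, None, 48, None, 18]
Rule: A leaf has 0 children.
Per-node child counts:
  node 37: 2 child(ren)
  node 21: 2 child(ren)
  node 20: 1 child(ren)
  node 14: 1 child(ren)
  node 18: 0 child(ren)
  node 30: 0 child(ren)
  node 42: 1 child(ren)
  node 46: 1 child(ren)
  node 48: 0 child(ren)
Matching nodes: [18, 30, 48]
Count of leaf nodes: 3


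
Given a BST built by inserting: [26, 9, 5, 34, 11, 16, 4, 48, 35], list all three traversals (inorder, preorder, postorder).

Tree insertion order: [26, 9, 5, 34, 11, 16, 4, 48, 35]
Tree (level-order array): [26, 9, 34, 5, 11, None, 48, 4, None, None, 16, 35]
Inorder (L, root, R): [4, 5, 9, 11, 16, 26, 34, 35, 48]
Preorder (root, L, R): [26, 9, 5, 4, 11, 16, 34, 48, 35]
Postorder (L, R, root): [4, 5, 16, 11, 9, 35, 48, 34, 26]


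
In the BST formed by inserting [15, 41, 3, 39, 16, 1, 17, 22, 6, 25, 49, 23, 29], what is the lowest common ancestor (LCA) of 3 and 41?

Tree insertion order: [15, 41, 3, 39, 16, 1, 17, 22, 6, 25, 49, 23, 29]
Tree (level-order array): [15, 3, 41, 1, 6, 39, 49, None, None, None, None, 16, None, None, None, None, 17, None, 22, None, 25, 23, 29]
In a BST, the LCA of p=3, q=41 is the first node v on the
root-to-leaf path with p <= v <= q (go left if both < v, right if both > v).
Walk from root:
  at 15: 3 <= 15 <= 41, this is the LCA
LCA = 15


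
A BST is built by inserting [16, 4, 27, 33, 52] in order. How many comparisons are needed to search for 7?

Search path for 7: 16 -> 4
Found: False
Comparisons: 2


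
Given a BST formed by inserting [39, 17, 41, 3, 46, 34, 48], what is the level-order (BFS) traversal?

Tree insertion order: [39, 17, 41, 3, 46, 34, 48]
Tree (level-order array): [39, 17, 41, 3, 34, None, 46, None, None, None, None, None, 48]
BFS from the root, enqueuing left then right child of each popped node:
  queue [39] -> pop 39, enqueue [17, 41], visited so far: [39]
  queue [17, 41] -> pop 17, enqueue [3, 34], visited so far: [39, 17]
  queue [41, 3, 34] -> pop 41, enqueue [46], visited so far: [39, 17, 41]
  queue [3, 34, 46] -> pop 3, enqueue [none], visited so far: [39, 17, 41, 3]
  queue [34, 46] -> pop 34, enqueue [none], visited so far: [39, 17, 41, 3, 34]
  queue [46] -> pop 46, enqueue [48], visited so far: [39, 17, 41, 3, 34, 46]
  queue [48] -> pop 48, enqueue [none], visited so far: [39, 17, 41, 3, 34, 46, 48]
Result: [39, 17, 41, 3, 34, 46, 48]


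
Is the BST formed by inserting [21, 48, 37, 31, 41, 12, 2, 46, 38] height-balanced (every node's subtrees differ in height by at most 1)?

Tree (level-order array): [21, 12, 48, 2, None, 37, None, None, None, 31, 41, None, None, 38, 46]
Definition: a tree is height-balanced if, at every node, |h(left) - h(right)| <= 1 (empty subtree has height -1).
Bottom-up per-node check:
  node 2: h_left=-1, h_right=-1, diff=0 [OK], height=0
  node 12: h_left=0, h_right=-1, diff=1 [OK], height=1
  node 31: h_left=-1, h_right=-1, diff=0 [OK], height=0
  node 38: h_left=-1, h_right=-1, diff=0 [OK], height=0
  node 46: h_left=-1, h_right=-1, diff=0 [OK], height=0
  node 41: h_left=0, h_right=0, diff=0 [OK], height=1
  node 37: h_left=0, h_right=1, diff=1 [OK], height=2
  node 48: h_left=2, h_right=-1, diff=3 [FAIL (|2--1|=3 > 1)], height=3
  node 21: h_left=1, h_right=3, diff=2 [FAIL (|1-3|=2 > 1)], height=4
Node 48 violates the condition: |2 - -1| = 3 > 1.
Result: Not balanced


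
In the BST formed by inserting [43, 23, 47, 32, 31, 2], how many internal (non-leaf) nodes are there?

Tree built from: [43, 23, 47, 32, 31, 2]
Tree (level-order array): [43, 23, 47, 2, 32, None, None, None, None, 31]
Rule: An internal node has at least one child.
Per-node child counts:
  node 43: 2 child(ren)
  node 23: 2 child(ren)
  node 2: 0 child(ren)
  node 32: 1 child(ren)
  node 31: 0 child(ren)
  node 47: 0 child(ren)
Matching nodes: [43, 23, 32]
Count of internal (non-leaf) nodes: 3


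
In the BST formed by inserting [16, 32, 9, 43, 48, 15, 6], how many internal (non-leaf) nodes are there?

Tree built from: [16, 32, 9, 43, 48, 15, 6]
Tree (level-order array): [16, 9, 32, 6, 15, None, 43, None, None, None, None, None, 48]
Rule: An internal node has at least one child.
Per-node child counts:
  node 16: 2 child(ren)
  node 9: 2 child(ren)
  node 6: 0 child(ren)
  node 15: 0 child(ren)
  node 32: 1 child(ren)
  node 43: 1 child(ren)
  node 48: 0 child(ren)
Matching nodes: [16, 9, 32, 43]
Count of internal (non-leaf) nodes: 4


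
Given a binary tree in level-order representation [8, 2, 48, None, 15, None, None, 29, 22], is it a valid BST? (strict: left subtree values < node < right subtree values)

Level-order array: [8, 2, 48, None, 15, None, None, 29, 22]
Validate using subtree bounds (lo, hi): at each node, require lo < value < hi,
then recurse left with hi=value and right with lo=value.
Preorder trace (stopping at first violation):
  at node 8 with bounds (-inf, +inf): OK
  at node 2 with bounds (-inf, 8): OK
  at node 15 with bounds (2, 8): VIOLATION
Node 15 violates its bound: not (2 < 15 < 8).
Result: Not a valid BST


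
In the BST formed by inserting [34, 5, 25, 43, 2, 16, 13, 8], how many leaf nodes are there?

Tree built from: [34, 5, 25, 43, 2, 16, 13, 8]
Tree (level-order array): [34, 5, 43, 2, 25, None, None, None, None, 16, None, 13, None, 8]
Rule: A leaf has 0 children.
Per-node child counts:
  node 34: 2 child(ren)
  node 5: 2 child(ren)
  node 2: 0 child(ren)
  node 25: 1 child(ren)
  node 16: 1 child(ren)
  node 13: 1 child(ren)
  node 8: 0 child(ren)
  node 43: 0 child(ren)
Matching nodes: [2, 8, 43]
Count of leaf nodes: 3


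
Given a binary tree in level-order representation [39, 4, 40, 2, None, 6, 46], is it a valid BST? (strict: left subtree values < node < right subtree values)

Level-order array: [39, 4, 40, 2, None, 6, 46]
Validate using subtree bounds (lo, hi): at each node, require lo < value < hi,
then recurse left with hi=value and right with lo=value.
Preorder trace (stopping at first violation):
  at node 39 with bounds (-inf, +inf): OK
  at node 4 with bounds (-inf, 39): OK
  at node 2 with bounds (-inf, 4): OK
  at node 40 with bounds (39, +inf): OK
  at node 6 with bounds (39, 40): VIOLATION
Node 6 violates its bound: not (39 < 6 < 40).
Result: Not a valid BST


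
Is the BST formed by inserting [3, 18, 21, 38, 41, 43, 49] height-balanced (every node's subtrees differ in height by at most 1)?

Tree (level-order array): [3, None, 18, None, 21, None, 38, None, 41, None, 43, None, 49]
Definition: a tree is height-balanced if, at every node, |h(left) - h(right)| <= 1 (empty subtree has height -1).
Bottom-up per-node check:
  node 49: h_left=-1, h_right=-1, diff=0 [OK], height=0
  node 43: h_left=-1, h_right=0, diff=1 [OK], height=1
  node 41: h_left=-1, h_right=1, diff=2 [FAIL (|-1-1|=2 > 1)], height=2
  node 38: h_left=-1, h_right=2, diff=3 [FAIL (|-1-2|=3 > 1)], height=3
  node 21: h_left=-1, h_right=3, diff=4 [FAIL (|-1-3|=4 > 1)], height=4
  node 18: h_left=-1, h_right=4, diff=5 [FAIL (|-1-4|=5 > 1)], height=5
  node 3: h_left=-1, h_right=5, diff=6 [FAIL (|-1-5|=6 > 1)], height=6
Node 41 violates the condition: |-1 - 1| = 2 > 1.
Result: Not balanced


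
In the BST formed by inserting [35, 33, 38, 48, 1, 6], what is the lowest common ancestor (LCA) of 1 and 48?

Tree insertion order: [35, 33, 38, 48, 1, 6]
Tree (level-order array): [35, 33, 38, 1, None, None, 48, None, 6]
In a BST, the LCA of p=1, q=48 is the first node v on the
root-to-leaf path with p <= v <= q (go left if both < v, right if both > v).
Walk from root:
  at 35: 1 <= 35 <= 48, this is the LCA
LCA = 35


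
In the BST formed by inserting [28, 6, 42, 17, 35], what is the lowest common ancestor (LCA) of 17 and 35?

Tree insertion order: [28, 6, 42, 17, 35]
Tree (level-order array): [28, 6, 42, None, 17, 35]
In a BST, the LCA of p=17, q=35 is the first node v on the
root-to-leaf path with p <= v <= q (go left if both < v, right if both > v).
Walk from root:
  at 28: 17 <= 28 <= 35, this is the LCA
LCA = 28


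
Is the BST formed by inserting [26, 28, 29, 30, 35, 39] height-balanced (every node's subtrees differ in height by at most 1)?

Tree (level-order array): [26, None, 28, None, 29, None, 30, None, 35, None, 39]
Definition: a tree is height-balanced if, at every node, |h(left) - h(right)| <= 1 (empty subtree has height -1).
Bottom-up per-node check:
  node 39: h_left=-1, h_right=-1, diff=0 [OK], height=0
  node 35: h_left=-1, h_right=0, diff=1 [OK], height=1
  node 30: h_left=-1, h_right=1, diff=2 [FAIL (|-1-1|=2 > 1)], height=2
  node 29: h_left=-1, h_right=2, diff=3 [FAIL (|-1-2|=3 > 1)], height=3
  node 28: h_left=-1, h_right=3, diff=4 [FAIL (|-1-3|=4 > 1)], height=4
  node 26: h_left=-1, h_right=4, diff=5 [FAIL (|-1-4|=5 > 1)], height=5
Node 30 violates the condition: |-1 - 1| = 2 > 1.
Result: Not balanced


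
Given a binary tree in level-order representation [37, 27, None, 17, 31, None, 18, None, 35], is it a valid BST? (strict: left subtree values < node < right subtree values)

Level-order array: [37, 27, None, 17, 31, None, 18, None, 35]
Validate using subtree bounds (lo, hi): at each node, require lo < value < hi,
then recurse left with hi=value and right with lo=value.
Preorder trace (stopping at first violation):
  at node 37 with bounds (-inf, +inf): OK
  at node 27 with bounds (-inf, 37): OK
  at node 17 with bounds (-inf, 27): OK
  at node 18 with bounds (17, 27): OK
  at node 31 with bounds (27, 37): OK
  at node 35 with bounds (31, 37): OK
No violation found at any node.
Result: Valid BST


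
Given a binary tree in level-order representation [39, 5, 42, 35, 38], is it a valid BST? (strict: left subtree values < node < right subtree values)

Level-order array: [39, 5, 42, 35, 38]
Validate using subtree bounds (lo, hi): at each node, require lo < value < hi,
then recurse left with hi=value and right with lo=value.
Preorder trace (stopping at first violation):
  at node 39 with bounds (-inf, +inf): OK
  at node 5 with bounds (-inf, 39): OK
  at node 35 with bounds (-inf, 5): VIOLATION
Node 35 violates its bound: not (-inf < 35 < 5).
Result: Not a valid BST


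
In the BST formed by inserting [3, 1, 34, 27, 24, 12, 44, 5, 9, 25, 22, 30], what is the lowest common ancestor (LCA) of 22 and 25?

Tree insertion order: [3, 1, 34, 27, 24, 12, 44, 5, 9, 25, 22, 30]
Tree (level-order array): [3, 1, 34, None, None, 27, 44, 24, 30, None, None, 12, 25, None, None, 5, 22, None, None, None, 9]
In a BST, the LCA of p=22, q=25 is the first node v on the
root-to-leaf path with p <= v <= q (go left if both < v, right if both > v).
Walk from root:
  at 3: both 22 and 25 > 3, go right
  at 34: both 22 and 25 < 34, go left
  at 27: both 22 and 25 < 27, go left
  at 24: 22 <= 24 <= 25, this is the LCA
LCA = 24


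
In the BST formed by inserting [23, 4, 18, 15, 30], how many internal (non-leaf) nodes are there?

Tree built from: [23, 4, 18, 15, 30]
Tree (level-order array): [23, 4, 30, None, 18, None, None, 15]
Rule: An internal node has at least one child.
Per-node child counts:
  node 23: 2 child(ren)
  node 4: 1 child(ren)
  node 18: 1 child(ren)
  node 15: 0 child(ren)
  node 30: 0 child(ren)
Matching nodes: [23, 4, 18]
Count of internal (non-leaf) nodes: 3


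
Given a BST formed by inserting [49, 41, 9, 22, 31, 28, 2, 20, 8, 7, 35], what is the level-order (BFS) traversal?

Tree insertion order: [49, 41, 9, 22, 31, 28, 2, 20, 8, 7, 35]
Tree (level-order array): [49, 41, None, 9, None, 2, 22, None, 8, 20, 31, 7, None, None, None, 28, 35]
BFS from the root, enqueuing left then right child of each popped node:
  queue [49] -> pop 49, enqueue [41], visited so far: [49]
  queue [41] -> pop 41, enqueue [9], visited so far: [49, 41]
  queue [9] -> pop 9, enqueue [2, 22], visited so far: [49, 41, 9]
  queue [2, 22] -> pop 2, enqueue [8], visited so far: [49, 41, 9, 2]
  queue [22, 8] -> pop 22, enqueue [20, 31], visited so far: [49, 41, 9, 2, 22]
  queue [8, 20, 31] -> pop 8, enqueue [7], visited so far: [49, 41, 9, 2, 22, 8]
  queue [20, 31, 7] -> pop 20, enqueue [none], visited so far: [49, 41, 9, 2, 22, 8, 20]
  queue [31, 7] -> pop 31, enqueue [28, 35], visited so far: [49, 41, 9, 2, 22, 8, 20, 31]
  queue [7, 28, 35] -> pop 7, enqueue [none], visited so far: [49, 41, 9, 2, 22, 8, 20, 31, 7]
  queue [28, 35] -> pop 28, enqueue [none], visited so far: [49, 41, 9, 2, 22, 8, 20, 31, 7, 28]
  queue [35] -> pop 35, enqueue [none], visited so far: [49, 41, 9, 2, 22, 8, 20, 31, 7, 28, 35]
Result: [49, 41, 9, 2, 22, 8, 20, 31, 7, 28, 35]


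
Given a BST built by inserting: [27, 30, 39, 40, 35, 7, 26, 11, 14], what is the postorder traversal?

Tree insertion order: [27, 30, 39, 40, 35, 7, 26, 11, 14]
Tree (level-order array): [27, 7, 30, None, 26, None, 39, 11, None, 35, 40, None, 14]
Postorder traversal: [14, 11, 26, 7, 35, 40, 39, 30, 27]


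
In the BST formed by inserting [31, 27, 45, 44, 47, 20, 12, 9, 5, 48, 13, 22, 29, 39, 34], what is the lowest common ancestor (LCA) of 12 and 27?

Tree insertion order: [31, 27, 45, 44, 47, 20, 12, 9, 5, 48, 13, 22, 29, 39, 34]
Tree (level-order array): [31, 27, 45, 20, 29, 44, 47, 12, 22, None, None, 39, None, None, 48, 9, 13, None, None, 34, None, None, None, 5]
In a BST, the LCA of p=12, q=27 is the first node v on the
root-to-leaf path with p <= v <= q (go left if both < v, right if both > v).
Walk from root:
  at 31: both 12 and 27 < 31, go left
  at 27: 12 <= 27 <= 27, this is the LCA
LCA = 27


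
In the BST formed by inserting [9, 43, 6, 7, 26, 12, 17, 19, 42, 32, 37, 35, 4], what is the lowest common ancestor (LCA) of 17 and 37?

Tree insertion order: [9, 43, 6, 7, 26, 12, 17, 19, 42, 32, 37, 35, 4]
Tree (level-order array): [9, 6, 43, 4, 7, 26, None, None, None, None, None, 12, 42, None, 17, 32, None, None, 19, None, 37, None, None, 35]
In a BST, the LCA of p=17, q=37 is the first node v on the
root-to-leaf path with p <= v <= q (go left if both < v, right if both > v).
Walk from root:
  at 9: both 17 and 37 > 9, go right
  at 43: both 17 and 37 < 43, go left
  at 26: 17 <= 26 <= 37, this is the LCA
LCA = 26


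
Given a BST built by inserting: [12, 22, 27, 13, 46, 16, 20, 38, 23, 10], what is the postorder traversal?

Tree insertion order: [12, 22, 27, 13, 46, 16, 20, 38, 23, 10]
Tree (level-order array): [12, 10, 22, None, None, 13, 27, None, 16, 23, 46, None, 20, None, None, 38]
Postorder traversal: [10, 20, 16, 13, 23, 38, 46, 27, 22, 12]


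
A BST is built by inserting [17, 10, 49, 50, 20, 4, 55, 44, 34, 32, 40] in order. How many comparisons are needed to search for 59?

Search path for 59: 17 -> 49 -> 50 -> 55
Found: False
Comparisons: 4


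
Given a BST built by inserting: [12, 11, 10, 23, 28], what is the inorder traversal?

Tree insertion order: [12, 11, 10, 23, 28]
Tree (level-order array): [12, 11, 23, 10, None, None, 28]
Inorder traversal: [10, 11, 12, 23, 28]


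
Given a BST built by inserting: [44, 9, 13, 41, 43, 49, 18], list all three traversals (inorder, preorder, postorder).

Tree insertion order: [44, 9, 13, 41, 43, 49, 18]
Tree (level-order array): [44, 9, 49, None, 13, None, None, None, 41, 18, 43]
Inorder (L, root, R): [9, 13, 18, 41, 43, 44, 49]
Preorder (root, L, R): [44, 9, 13, 41, 18, 43, 49]
Postorder (L, R, root): [18, 43, 41, 13, 9, 49, 44]


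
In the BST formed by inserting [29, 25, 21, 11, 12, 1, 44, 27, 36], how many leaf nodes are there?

Tree built from: [29, 25, 21, 11, 12, 1, 44, 27, 36]
Tree (level-order array): [29, 25, 44, 21, 27, 36, None, 11, None, None, None, None, None, 1, 12]
Rule: A leaf has 0 children.
Per-node child counts:
  node 29: 2 child(ren)
  node 25: 2 child(ren)
  node 21: 1 child(ren)
  node 11: 2 child(ren)
  node 1: 0 child(ren)
  node 12: 0 child(ren)
  node 27: 0 child(ren)
  node 44: 1 child(ren)
  node 36: 0 child(ren)
Matching nodes: [1, 12, 27, 36]
Count of leaf nodes: 4


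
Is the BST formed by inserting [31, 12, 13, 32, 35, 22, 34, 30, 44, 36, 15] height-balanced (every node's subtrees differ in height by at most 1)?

Tree (level-order array): [31, 12, 32, None, 13, None, 35, None, 22, 34, 44, 15, 30, None, None, 36]
Definition: a tree is height-balanced if, at every node, |h(left) - h(right)| <= 1 (empty subtree has height -1).
Bottom-up per-node check:
  node 15: h_left=-1, h_right=-1, diff=0 [OK], height=0
  node 30: h_left=-1, h_right=-1, diff=0 [OK], height=0
  node 22: h_left=0, h_right=0, diff=0 [OK], height=1
  node 13: h_left=-1, h_right=1, diff=2 [FAIL (|-1-1|=2 > 1)], height=2
  node 12: h_left=-1, h_right=2, diff=3 [FAIL (|-1-2|=3 > 1)], height=3
  node 34: h_left=-1, h_right=-1, diff=0 [OK], height=0
  node 36: h_left=-1, h_right=-1, diff=0 [OK], height=0
  node 44: h_left=0, h_right=-1, diff=1 [OK], height=1
  node 35: h_left=0, h_right=1, diff=1 [OK], height=2
  node 32: h_left=-1, h_right=2, diff=3 [FAIL (|-1-2|=3 > 1)], height=3
  node 31: h_left=3, h_right=3, diff=0 [OK], height=4
Node 13 violates the condition: |-1 - 1| = 2 > 1.
Result: Not balanced


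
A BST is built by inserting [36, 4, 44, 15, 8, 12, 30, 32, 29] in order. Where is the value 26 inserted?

Starting tree (level order): [36, 4, 44, None, 15, None, None, 8, 30, None, 12, 29, 32]
Insertion path: 36 -> 4 -> 15 -> 30 -> 29
Result: insert 26 as left child of 29
Final tree (level order): [36, 4, 44, None, 15, None, None, 8, 30, None, 12, 29, 32, None, None, 26]


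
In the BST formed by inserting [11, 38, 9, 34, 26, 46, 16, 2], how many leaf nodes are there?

Tree built from: [11, 38, 9, 34, 26, 46, 16, 2]
Tree (level-order array): [11, 9, 38, 2, None, 34, 46, None, None, 26, None, None, None, 16]
Rule: A leaf has 0 children.
Per-node child counts:
  node 11: 2 child(ren)
  node 9: 1 child(ren)
  node 2: 0 child(ren)
  node 38: 2 child(ren)
  node 34: 1 child(ren)
  node 26: 1 child(ren)
  node 16: 0 child(ren)
  node 46: 0 child(ren)
Matching nodes: [2, 16, 46]
Count of leaf nodes: 3


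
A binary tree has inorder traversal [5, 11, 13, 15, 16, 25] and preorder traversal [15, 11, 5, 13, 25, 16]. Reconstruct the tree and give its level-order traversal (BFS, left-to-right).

Inorder:  [5, 11, 13, 15, 16, 25]
Preorder: [15, 11, 5, 13, 25, 16]
Algorithm: preorder visits root first, so consume preorder in order;
for each root, split the current inorder slice at that value into
left-subtree inorder and right-subtree inorder, then recurse.
Recursive splits:
  root=15; inorder splits into left=[5, 11, 13], right=[16, 25]
  root=11; inorder splits into left=[5], right=[13]
  root=5; inorder splits into left=[], right=[]
  root=13; inorder splits into left=[], right=[]
  root=25; inorder splits into left=[16], right=[]
  root=16; inorder splits into left=[], right=[]
Reconstructed level-order: [15, 11, 25, 5, 13, 16]


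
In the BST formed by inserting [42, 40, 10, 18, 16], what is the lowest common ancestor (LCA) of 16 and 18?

Tree insertion order: [42, 40, 10, 18, 16]
Tree (level-order array): [42, 40, None, 10, None, None, 18, 16]
In a BST, the LCA of p=16, q=18 is the first node v on the
root-to-leaf path with p <= v <= q (go left if both < v, right if both > v).
Walk from root:
  at 42: both 16 and 18 < 42, go left
  at 40: both 16 and 18 < 40, go left
  at 10: both 16 and 18 > 10, go right
  at 18: 16 <= 18 <= 18, this is the LCA
LCA = 18


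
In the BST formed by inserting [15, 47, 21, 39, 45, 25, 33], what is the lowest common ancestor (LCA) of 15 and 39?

Tree insertion order: [15, 47, 21, 39, 45, 25, 33]
Tree (level-order array): [15, None, 47, 21, None, None, 39, 25, 45, None, 33]
In a BST, the LCA of p=15, q=39 is the first node v on the
root-to-leaf path with p <= v <= q (go left if both < v, right if both > v).
Walk from root:
  at 15: 15 <= 15 <= 39, this is the LCA
LCA = 15


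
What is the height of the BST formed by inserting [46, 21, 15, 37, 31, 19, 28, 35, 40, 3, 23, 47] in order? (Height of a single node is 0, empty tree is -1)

Insertion order: [46, 21, 15, 37, 31, 19, 28, 35, 40, 3, 23, 47]
Tree (level-order array): [46, 21, 47, 15, 37, None, None, 3, 19, 31, 40, None, None, None, None, 28, 35, None, None, 23]
Compute height bottom-up (empty subtree = -1):
  height(3) = 1 + max(-1, -1) = 0
  height(19) = 1 + max(-1, -1) = 0
  height(15) = 1 + max(0, 0) = 1
  height(23) = 1 + max(-1, -1) = 0
  height(28) = 1 + max(0, -1) = 1
  height(35) = 1 + max(-1, -1) = 0
  height(31) = 1 + max(1, 0) = 2
  height(40) = 1 + max(-1, -1) = 0
  height(37) = 1 + max(2, 0) = 3
  height(21) = 1 + max(1, 3) = 4
  height(47) = 1 + max(-1, -1) = 0
  height(46) = 1 + max(4, 0) = 5
Height = 5


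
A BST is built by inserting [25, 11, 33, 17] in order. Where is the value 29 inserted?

Starting tree (level order): [25, 11, 33, None, 17]
Insertion path: 25 -> 33
Result: insert 29 as left child of 33
Final tree (level order): [25, 11, 33, None, 17, 29]


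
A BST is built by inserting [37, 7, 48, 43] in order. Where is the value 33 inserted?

Starting tree (level order): [37, 7, 48, None, None, 43]
Insertion path: 37 -> 7
Result: insert 33 as right child of 7
Final tree (level order): [37, 7, 48, None, 33, 43]


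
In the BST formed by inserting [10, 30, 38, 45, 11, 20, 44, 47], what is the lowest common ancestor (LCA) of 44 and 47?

Tree insertion order: [10, 30, 38, 45, 11, 20, 44, 47]
Tree (level-order array): [10, None, 30, 11, 38, None, 20, None, 45, None, None, 44, 47]
In a BST, the LCA of p=44, q=47 is the first node v on the
root-to-leaf path with p <= v <= q (go left if both < v, right if both > v).
Walk from root:
  at 10: both 44 and 47 > 10, go right
  at 30: both 44 and 47 > 30, go right
  at 38: both 44 and 47 > 38, go right
  at 45: 44 <= 45 <= 47, this is the LCA
LCA = 45


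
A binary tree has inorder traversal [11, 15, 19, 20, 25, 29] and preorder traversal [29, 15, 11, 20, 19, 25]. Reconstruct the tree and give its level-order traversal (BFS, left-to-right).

Inorder:  [11, 15, 19, 20, 25, 29]
Preorder: [29, 15, 11, 20, 19, 25]
Algorithm: preorder visits root first, so consume preorder in order;
for each root, split the current inorder slice at that value into
left-subtree inorder and right-subtree inorder, then recurse.
Recursive splits:
  root=29; inorder splits into left=[11, 15, 19, 20, 25], right=[]
  root=15; inorder splits into left=[11], right=[19, 20, 25]
  root=11; inorder splits into left=[], right=[]
  root=20; inorder splits into left=[19], right=[25]
  root=19; inorder splits into left=[], right=[]
  root=25; inorder splits into left=[], right=[]
Reconstructed level-order: [29, 15, 11, 20, 19, 25]


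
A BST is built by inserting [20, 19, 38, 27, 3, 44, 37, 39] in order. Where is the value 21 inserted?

Starting tree (level order): [20, 19, 38, 3, None, 27, 44, None, None, None, 37, 39]
Insertion path: 20 -> 38 -> 27
Result: insert 21 as left child of 27
Final tree (level order): [20, 19, 38, 3, None, 27, 44, None, None, 21, 37, 39]


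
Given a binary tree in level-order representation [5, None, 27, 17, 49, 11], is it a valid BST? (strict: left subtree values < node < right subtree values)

Level-order array: [5, None, 27, 17, 49, 11]
Validate using subtree bounds (lo, hi): at each node, require lo < value < hi,
then recurse left with hi=value and right with lo=value.
Preorder trace (stopping at first violation):
  at node 5 with bounds (-inf, +inf): OK
  at node 27 with bounds (5, +inf): OK
  at node 17 with bounds (5, 27): OK
  at node 11 with bounds (5, 17): OK
  at node 49 with bounds (27, +inf): OK
No violation found at any node.
Result: Valid BST


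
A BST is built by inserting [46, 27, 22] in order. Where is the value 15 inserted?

Starting tree (level order): [46, 27, None, 22]
Insertion path: 46 -> 27 -> 22
Result: insert 15 as left child of 22
Final tree (level order): [46, 27, None, 22, None, 15]


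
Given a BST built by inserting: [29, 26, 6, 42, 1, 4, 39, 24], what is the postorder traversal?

Tree insertion order: [29, 26, 6, 42, 1, 4, 39, 24]
Tree (level-order array): [29, 26, 42, 6, None, 39, None, 1, 24, None, None, None, 4]
Postorder traversal: [4, 1, 24, 6, 26, 39, 42, 29]


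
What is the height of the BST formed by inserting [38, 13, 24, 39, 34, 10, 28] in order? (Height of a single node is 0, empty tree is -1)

Insertion order: [38, 13, 24, 39, 34, 10, 28]
Tree (level-order array): [38, 13, 39, 10, 24, None, None, None, None, None, 34, 28]
Compute height bottom-up (empty subtree = -1):
  height(10) = 1 + max(-1, -1) = 0
  height(28) = 1 + max(-1, -1) = 0
  height(34) = 1 + max(0, -1) = 1
  height(24) = 1 + max(-1, 1) = 2
  height(13) = 1 + max(0, 2) = 3
  height(39) = 1 + max(-1, -1) = 0
  height(38) = 1 + max(3, 0) = 4
Height = 4


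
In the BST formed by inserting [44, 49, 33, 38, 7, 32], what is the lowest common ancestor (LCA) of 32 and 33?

Tree insertion order: [44, 49, 33, 38, 7, 32]
Tree (level-order array): [44, 33, 49, 7, 38, None, None, None, 32]
In a BST, the LCA of p=32, q=33 is the first node v on the
root-to-leaf path with p <= v <= q (go left if both < v, right if both > v).
Walk from root:
  at 44: both 32 and 33 < 44, go left
  at 33: 32 <= 33 <= 33, this is the LCA
LCA = 33


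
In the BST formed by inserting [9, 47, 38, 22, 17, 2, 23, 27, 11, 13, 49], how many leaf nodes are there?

Tree built from: [9, 47, 38, 22, 17, 2, 23, 27, 11, 13, 49]
Tree (level-order array): [9, 2, 47, None, None, 38, 49, 22, None, None, None, 17, 23, 11, None, None, 27, None, 13]
Rule: A leaf has 0 children.
Per-node child counts:
  node 9: 2 child(ren)
  node 2: 0 child(ren)
  node 47: 2 child(ren)
  node 38: 1 child(ren)
  node 22: 2 child(ren)
  node 17: 1 child(ren)
  node 11: 1 child(ren)
  node 13: 0 child(ren)
  node 23: 1 child(ren)
  node 27: 0 child(ren)
  node 49: 0 child(ren)
Matching nodes: [2, 13, 27, 49]
Count of leaf nodes: 4


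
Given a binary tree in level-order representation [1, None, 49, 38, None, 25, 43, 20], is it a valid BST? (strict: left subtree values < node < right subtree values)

Level-order array: [1, None, 49, 38, None, 25, 43, 20]
Validate using subtree bounds (lo, hi): at each node, require lo < value < hi,
then recurse left with hi=value and right with lo=value.
Preorder trace (stopping at first violation):
  at node 1 with bounds (-inf, +inf): OK
  at node 49 with bounds (1, +inf): OK
  at node 38 with bounds (1, 49): OK
  at node 25 with bounds (1, 38): OK
  at node 20 with bounds (1, 25): OK
  at node 43 with bounds (38, 49): OK
No violation found at any node.
Result: Valid BST


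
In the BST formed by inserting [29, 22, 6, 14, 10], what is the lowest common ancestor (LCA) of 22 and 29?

Tree insertion order: [29, 22, 6, 14, 10]
Tree (level-order array): [29, 22, None, 6, None, None, 14, 10]
In a BST, the LCA of p=22, q=29 is the first node v on the
root-to-leaf path with p <= v <= q (go left if both < v, right if both > v).
Walk from root:
  at 29: 22 <= 29 <= 29, this is the LCA
LCA = 29


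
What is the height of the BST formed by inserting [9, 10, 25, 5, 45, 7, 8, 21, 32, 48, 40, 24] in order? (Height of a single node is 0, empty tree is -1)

Insertion order: [9, 10, 25, 5, 45, 7, 8, 21, 32, 48, 40, 24]
Tree (level-order array): [9, 5, 10, None, 7, None, 25, None, 8, 21, 45, None, None, None, 24, 32, 48, None, None, None, 40]
Compute height bottom-up (empty subtree = -1):
  height(8) = 1 + max(-1, -1) = 0
  height(7) = 1 + max(-1, 0) = 1
  height(5) = 1 + max(-1, 1) = 2
  height(24) = 1 + max(-1, -1) = 0
  height(21) = 1 + max(-1, 0) = 1
  height(40) = 1 + max(-1, -1) = 0
  height(32) = 1 + max(-1, 0) = 1
  height(48) = 1 + max(-1, -1) = 0
  height(45) = 1 + max(1, 0) = 2
  height(25) = 1 + max(1, 2) = 3
  height(10) = 1 + max(-1, 3) = 4
  height(9) = 1 + max(2, 4) = 5
Height = 5


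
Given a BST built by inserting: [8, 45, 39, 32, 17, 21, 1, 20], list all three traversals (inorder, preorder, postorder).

Tree insertion order: [8, 45, 39, 32, 17, 21, 1, 20]
Tree (level-order array): [8, 1, 45, None, None, 39, None, 32, None, 17, None, None, 21, 20]
Inorder (L, root, R): [1, 8, 17, 20, 21, 32, 39, 45]
Preorder (root, L, R): [8, 1, 45, 39, 32, 17, 21, 20]
Postorder (L, R, root): [1, 20, 21, 17, 32, 39, 45, 8]


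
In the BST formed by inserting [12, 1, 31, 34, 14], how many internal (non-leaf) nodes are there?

Tree built from: [12, 1, 31, 34, 14]
Tree (level-order array): [12, 1, 31, None, None, 14, 34]
Rule: An internal node has at least one child.
Per-node child counts:
  node 12: 2 child(ren)
  node 1: 0 child(ren)
  node 31: 2 child(ren)
  node 14: 0 child(ren)
  node 34: 0 child(ren)
Matching nodes: [12, 31]
Count of internal (non-leaf) nodes: 2


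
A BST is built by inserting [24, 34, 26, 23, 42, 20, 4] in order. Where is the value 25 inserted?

Starting tree (level order): [24, 23, 34, 20, None, 26, 42, 4]
Insertion path: 24 -> 34 -> 26
Result: insert 25 as left child of 26
Final tree (level order): [24, 23, 34, 20, None, 26, 42, 4, None, 25]


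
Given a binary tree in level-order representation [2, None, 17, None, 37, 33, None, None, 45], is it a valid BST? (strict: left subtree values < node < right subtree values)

Level-order array: [2, None, 17, None, 37, 33, None, None, 45]
Validate using subtree bounds (lo, hi): at each node, require lo < value < hi,
then recurse left with hi=value and right with lo=value.
Preorder trace (stopping at first violation):
  at node 2 with bounds (-inf, +inf): OK
  at node 17 with bounds (2, +inf): OK
  at node 37 with bounds (17, +inf): OK
  at node 33 with bounds (17, 37): OK
  at node 45 with bounds (33, 37): VIOLATION
Node 45 violates its bound: not (33 < 45 < 37).
Result: Not a valid BST


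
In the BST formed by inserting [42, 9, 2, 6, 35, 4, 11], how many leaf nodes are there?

Tree built from: [42, 9, 2, 6, 35, 4, 11]
Tree (level-order array): [42, 9, None, 2, 35, None, 6, 11, None, 4]
Rule: A leaf has 0 children.
Per-node child counts:
  node 42: 1 child(ren)
  node 9: 2 child(ren)
  node 2: 1 child(ren)
  node 6: 1 child(ren)
  node 4: 0 child(ren)
  node 35: 1 child(ren)
  node 11: 0 child(ren)
Matching nodes: [4, 11]
Count of leaf nodes: 2


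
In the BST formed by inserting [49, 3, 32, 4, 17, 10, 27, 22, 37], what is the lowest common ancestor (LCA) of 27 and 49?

Tree insertion order: [49, 3, 32, 4, 17, 10, 27, 22, 37]
Tree (level-order array): [49, 3, None, None, 32, 4, 37, None, 17, None, None, 10, 27, None, None, 22]
In a BST, the LCA of p=27, q=49 is the first node v on the
root-to-leaf path with p <= v <= q (go left if both < v, right if both > v).
Walk from root:
  at 49: 27 <= 49 <= 49, this is the LCA
LCA = 49


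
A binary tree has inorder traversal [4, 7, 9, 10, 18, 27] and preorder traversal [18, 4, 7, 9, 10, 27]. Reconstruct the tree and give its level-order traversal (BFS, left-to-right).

Inorder:  [4, 7, 9, 10, 18, 27]
Preorder: [18, 4, 7, 9, 10, 27]
Algorithm: preorder visits root first, so consume preorder in order;
for each root, split the current inorder slice at that value into
left-subtree inorder and right-subtree inorder, then recurse.
Recursive splits:
  root=18; inorder splits into left=[4, 7, 9, 10], right=[27]
  root=4; inorder splits into left=[], right=[7, 9, 10]
  root=7; inorder splits into left=[], right=[9, 10]
  root=9; inorder splits into left=[], right=[10]
  root=10; inorder splits into left=[], right=[]
  root=27; inorder splits into left=[], right=[]
Reconstructed level-order: [18, 4, 27, 7, 9, 10]
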